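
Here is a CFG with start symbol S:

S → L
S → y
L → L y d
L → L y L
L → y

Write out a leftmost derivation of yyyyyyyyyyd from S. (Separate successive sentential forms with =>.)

S => L   [S → L]
L => LyL   [L → L y L]
LyL => yyL   [L → y]
yyL => yyLyL   [L → L y L]
yyLyL => yyyyL   [L → y]
yyyyL => yyyyLyd   [L → L y d]
yyyyLyd => yyyyLyLyd   [L → L y L]
yyyyLyLyd => yyyyyyLyd   [L → y]
yyyyyyLyd => yyyyyyLyLyd   [L → L y L]
yyyyyyLyLyd => yyyyyyyyLyd   [L → y]
yyyyyyyyLyd => yyyyyyyyyyd   [L → y]

S => L => LyL => yyL => yyLyL => yyyyL => yyyyLyd => yyyyLyLyd => yyyyyyLyd => yyyyyyLyLyd => yyyyyyyyLyd => yyyyyyyyyyd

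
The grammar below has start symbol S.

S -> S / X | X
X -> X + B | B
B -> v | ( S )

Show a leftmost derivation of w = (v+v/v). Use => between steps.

S => X   [S -> X]
X => B   [X -> B]
B => (S)   [B -> ( S )]
(S) => (S/X)   [S -> S / X]
(S/X) => (X/X)   [S -> X]
(X/X) => (X+B/X)   [X -> X + B]
(X+B/X) => (B+B/X)   [X -> B]
(B+B/X) => (v+B/X)   [B -> v]
(v+B/X) => (v+v/X)   [B -> v]
(v+v/X) => (v+v/B)   [X -> B]
(v+v/B) => (v+v/v)   [B -> v]

S => X => B => (S) => (S/X) => (X/X) => (X+B/X) => (B+B/X) => (v+B/X) => (v+v/X) => (v+v/B) => (v+v/v)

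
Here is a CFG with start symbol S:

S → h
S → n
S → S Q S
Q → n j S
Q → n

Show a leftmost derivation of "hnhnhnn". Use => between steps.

S => SQS => SQSQS => hQSQS => hnSQS => hnSQSQS => hnhQSQS => hnhnSQS => hnhnhQS => hnhnhnS => hnhnhnn

S => SQS   [S → S Q S]
SQS => SQSQS   [S → S Q S]
SQSQS => hQSQS   [S → h]
hQSQS => hnSQS   [Q → n]
hnSQS => hnSQSQS   [S → S Q S]
hnSQSQS => hnhQSQS   [S → h]
hnhQSQS => hnhnSQS   [Q → n]
hnhnSQS => hnhnhQS   [S → h]
hnhnhQS => hnhnhnS   [Q → n]
hnhnhnS => hnhnhnn   [S → n]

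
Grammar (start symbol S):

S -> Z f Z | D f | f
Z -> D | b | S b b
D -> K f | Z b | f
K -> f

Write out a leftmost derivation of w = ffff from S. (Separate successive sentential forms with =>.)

S => ZfZ => DfZ => KffZ => fffZ => fffD => ffff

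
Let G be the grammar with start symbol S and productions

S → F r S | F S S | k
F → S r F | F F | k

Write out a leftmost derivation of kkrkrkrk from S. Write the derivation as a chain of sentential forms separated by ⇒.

S ⇒ FrS   [S → F r S]
FrS ⇒ SrFrS   [F → S r F]
SrFrS ⇒ FrSrFrS   [S → F r S]
FrSrFrS ⇒ FFrSrFrS   [F → F F]
FFrSrFrS ⇒ kFrSrFrS   [F → k]
kFrSrFrS ⇒ kkrSrFrS   [F → k]
kkrSrFrS ⇒ kkrkrFrS   [S → k]
kkrkrFrS ⇒ kkrkrkrS   [F → k]
kkrkrkrS ⇒ kkrkrkrk   [S → k]

S ⇒ FrS ⇒ SrFrS ⇒ FrSrFrS ⇒ FFrSrFrS ⇒ kFrSrFrS ⇒ kkrSrFrS ⇒ kkrkrFrS ⇒ kkrkrkrS ⇒ kkrkrkrk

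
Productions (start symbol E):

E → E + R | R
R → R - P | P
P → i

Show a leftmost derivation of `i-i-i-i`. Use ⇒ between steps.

E ⇒ R ⇒ R-P ⇒ R-P-P ⇒ R-P-P-P ⇒ P-P-P-P ⇒ i-P-P-P ⇒ i-i-P-P ⇒ i-i-i-P ⇒ i-i-i-i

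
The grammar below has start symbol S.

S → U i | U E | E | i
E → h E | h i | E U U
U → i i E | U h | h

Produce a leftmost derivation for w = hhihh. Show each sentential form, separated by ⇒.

S ⇒ E   [S → E]
E ⇒ EUU   [E → E U U]
EUU ⇒ hEUU   [E → h E]
hEUU ⇒ hhiUU   [E → h i]
hhiUU ⇒ hhihU   [U → h]
hhihU ⇒ hhihh   [U → h]

S ⇒ E ⇒ EUU ⇒ hEUU ⇒ hhiUU ⇒ hhihU ⇒ hhihh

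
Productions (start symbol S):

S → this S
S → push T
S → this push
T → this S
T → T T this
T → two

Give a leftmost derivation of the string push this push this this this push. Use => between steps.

S => push T => push this S => push this push T => push this push this S => push this push this this S => push this push this this this push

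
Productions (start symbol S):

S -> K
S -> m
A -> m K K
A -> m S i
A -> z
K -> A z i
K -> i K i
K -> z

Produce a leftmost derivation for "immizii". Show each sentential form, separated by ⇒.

S ⇒ K   [S -> K]
K ⇒ iKi   [K -> i K i]
iKi ⇒ iAzii   [K -> A z i]
iAzii ⇒ imSizii   [A -> m S i]
imSizii ⇒ immizii   [S -> m]

S ⇒ K ⇒ iKi ⇒ iAzii ⇒ imSizii ⇒ immizii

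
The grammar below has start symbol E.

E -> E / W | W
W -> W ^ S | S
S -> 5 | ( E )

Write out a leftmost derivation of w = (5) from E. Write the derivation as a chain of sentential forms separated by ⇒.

E ⇒ W ⇒ S ⇒ (E) ⇒ (W) ⇒ (S) ⇒ (5)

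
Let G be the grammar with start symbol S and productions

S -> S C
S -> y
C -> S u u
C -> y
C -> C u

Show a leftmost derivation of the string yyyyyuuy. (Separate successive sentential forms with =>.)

S => SC   [S -> S C]
SC => SCC   [S -> S C]
SCC => SCCC   [S -> S C]
SCCC => yCCC   [S -> y]
yCCC => yyCC   [C -> y]
yyCC => yySuuC   [C -> S u u]
yySuuC => yySCuuC   [S -> S C]
yySCuuC => yySCCuuC   [S -> S C]
yySCCuuC => yyyCCuuC   [S -> y]
yyyCCuuC => yyyyCuuC   [C -> y]
yyyyCuuC => yyyyyuuC   [C -> y]
yyyyyuuC => yyyyyuuy   [C -> y]

S => SC => SCC => SCCC => yCCC => yyCC => yySuuC => yySCuuC => yySCCuuC => yyyCCuuC => yyyyCuuC => yyyyyuuC => yyyyyuuy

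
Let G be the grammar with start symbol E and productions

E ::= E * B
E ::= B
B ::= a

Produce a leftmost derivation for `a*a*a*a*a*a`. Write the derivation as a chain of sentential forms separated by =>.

E => E*B   [E ::= E * B]
E*B => E*B*B   [E ::= E * B]
E*B*B => E*B*B*B   [E ::= E * B]
E*B*B*B => E*B*B*B*B   [E ::= E * B]
E*B*B*B*B => E*B*B*B*B*B   [E ::= E * B]
E*B*B*B*B*B => B*B*B*B*B*B   [E ::= B]
B*B*B*B*B*B => a*B*B*B*B*B   [B ::= a]
a*B*B*B*B*B => a*a*B*B*B*B   [B ::= a]
a*a*B*B*B*B => a*a*a*B*B*B   [B ::= a]
a*a*a*B*B*B => a*a*a*a*B*B   [B ::= a]
a*a*a*a*B*B => a*a*a*a*a*B   [B ::= a]
a*a*a*a*a*B => a*a*a*a*a*a   [B ::= a]

E=>E*B=>E*B*B=>E*B*B*B=>E*B*B*B*B=>E*B*B*B*B*B=>B*B*B*B*B*B=>a*B*B*B*B*B=>a*a*B*B*B*B=>a*a*a*B*B*B=>a*a*a*a*B*B=>a*a*a*a*a*B=>a*a*a*a*a*a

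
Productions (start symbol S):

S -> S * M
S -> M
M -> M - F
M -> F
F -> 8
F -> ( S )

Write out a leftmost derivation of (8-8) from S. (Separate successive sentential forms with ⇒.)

S ⇒ M ⇒ F ⇒ (S) ⇒ (M) ⇒ (M-F) ⇒ (F-F) ⇒ (8-F) ⇒ (8-8)

S ⇒ M   [S -> M]
M ⇒ F   [M -> F]
F ⇒ (S)   [F -> ( S )]
(S) ⇒ (M)   [S -> M]
(M) ⇒ (M-F)   [M -> M - F]
(M-F) ⇒ (F-F)   [M -> F]
(F-F) ⇒ (8-F)   [F -> 8]
(8-F) ⇒ (8-8)   [F -> 8]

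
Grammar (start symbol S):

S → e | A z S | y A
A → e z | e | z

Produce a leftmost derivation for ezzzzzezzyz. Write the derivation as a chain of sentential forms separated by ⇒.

S ⇒ AzS ⇒ ezS ⇒ ezAzS ⇒ ezzzS ⇒ ezzzAzS ⇒ ezzzzzS ⇒ ezzzzzAzS ⇒ ezzzzzezzS ⇒ ezzzzzezzyA ⇒ ezzzzzezzyz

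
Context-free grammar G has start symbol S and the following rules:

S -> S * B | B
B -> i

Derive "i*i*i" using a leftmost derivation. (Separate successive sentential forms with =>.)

S => S*B => S*B*B => B*B*B => i*B*B => i*i*B => i*i*i

S => S*B   [S -> S * B]
S*B => S*B*B   [S -> S * B]
S*B*B => B*B*B   [S -> B]
B*B*B => i*B*B   [B -> i]
i*B*B => i*i*B   [B -> i]
i*i*B => i*i*i   [B -> i]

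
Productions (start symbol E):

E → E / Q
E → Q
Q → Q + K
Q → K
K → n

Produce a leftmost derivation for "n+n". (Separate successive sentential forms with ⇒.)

E⇒Q⇒Q+K⇒K+K⇒n+K⇒n+n

E ⇒ Q   [E → Q]
Q ⇒ Q+K   [Q → Q + K]
Q+K ⇒ K+K   [Q → K]
K+K ⇒ n+K   [K → n]
n+K ⇒ n+n   [K → n]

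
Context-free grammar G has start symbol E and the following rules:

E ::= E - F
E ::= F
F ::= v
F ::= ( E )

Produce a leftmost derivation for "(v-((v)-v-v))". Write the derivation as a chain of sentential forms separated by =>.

E => F   [E ::= F]
F => (E)   [F ::= ( E )]
(E) => (E-F)   [E ::= E - F]
(E-F) => (F-F)   [E ::= F]
(F-F) => (v-F)   [F ::= v]
(v-F) => (v-(E))   [F ::= ( E )]
(v-(E)) => (v-(E-F))   [E ::= E - F]
(v-(E-F)) => (v-(E-F-F))   [E ::= E - F]
(v-(E-F-F)) => (v-(F-F-F))   [E ::= F]
(v-(F-F-F)) => (v-((E)-F-F))   [F ::= ( E )]
(v-((E)-F-F)) => (v-((F)-F-F))   [E ::= F]
(v-((F)-F-F)) => (v-((v)-F-F))   [F ::= v]
(v-((v)-F-F)) => (v-((v)-v-F))   [F ::= v]
(v-((v)-v-F)) => (v-((v)-v-v))   [F ::= v]

E => F => (E) => (E-F) => (F-F) => (v-F) => (v-(E)) => (v-(E-F)) => (v-(E-F-F)) => (v-(F-F-F)) => (v-((E)-F-F)) => (v-((F)-F-F)) => (v-((v)-F-F)) => (v-((v)-v-F)) => (v-((v)-v-v))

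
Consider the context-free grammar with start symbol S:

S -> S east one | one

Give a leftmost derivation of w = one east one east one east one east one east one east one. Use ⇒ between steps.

S ⇒ S east one ⇒ S east one east one ⇒ S east one east one east one ⇒ S east one east one east one east one ⇒ S east one east one east one east one east one ⇒ S east one east one east one east one east one east one ⇒ one east one east one east one east one east one east one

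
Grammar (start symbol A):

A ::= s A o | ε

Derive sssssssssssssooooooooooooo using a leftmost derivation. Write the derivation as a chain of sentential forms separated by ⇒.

A ⇒ sAo   [A ::= s A o]
sAo ⇒ ssAoo   [A ::= s A o]
ssAoo ⇒ sssAooo   [A ::= s A o]
sssAooo ⇒ ssssAoooo   [A ::= s A o]
ssssAoooo ⇒ sssssAooooo   [A ::= s A o]
sssssAooooo ⇒ ssssssAoooooo   [A ::= s A o]
ssssssAoooooo ⇒ sssssssAooooooo   [A ::= s A o]
sssssssAooooooo ⇒ ssssssssAoooooooo   [A ::= s A o]
ssssssssAoooooooo ⇒ sssssssssAooooooooo   [A ::= s A o]
sssssssssAooooooooo ⇒ ssssssssssAoooooooooo   [A ::= s A o]
ssssssssssAoooooooooo ⇒ sssssssssssAooooooooooo   [A ::= s A o]
sssssssssssAooooooooooo ⇒ ssssssssssssAoooooooooooo   [A ::= s A o]
ssssssssssssAoooooooooooo ⇒ sssssssssssssAooooooooooooo   [A ::= s A o]
sssssssssssssAooooooooooooo ⇒ sssssssssssssooooooooooooo   [A ::= ε]

A⇒sAo⇒ssAoo⇒sssAooo⇒ssssAoooo⇒sssssAooooo⇒ssssssAoooooo⇒sssssssAooooooo⇒ssssssssAoooooooo⇒sssssssssAooooooooo⇒ssssssssssAoooooooooo⇒sssssssssssAooooooooooo⇒ssssssssssssAoooooooooooo⇒sssssssssssssAooooooooooooo⇒sssssssssssssooooooooooooo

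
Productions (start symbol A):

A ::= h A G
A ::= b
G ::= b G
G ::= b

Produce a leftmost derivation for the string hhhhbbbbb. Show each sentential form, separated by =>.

A => hAG   [A ::= h A G]
hAG => hhAGG   [A ::= h A G]
hhAGG => hhhAGGG   [A ::= h A G]
hhhAGGG => hhhhAGGGG   [A ::= h A G]
hhhhAGGGG => hhhhbGGGG   [A ::= b]
hhhhbGGGG => hhhhbbGGG   [G ::= b]
hhhhbbGGG => hhhhbbbGG   [G ::= b]
hhhhbbbGG => hhhhbbbbG   [G ::= b]
hhhhbbbbG => hhhhbbbbb   [G ::= b]

A => hAG => hhAGG => hhhAGGG => hhhhAGGGG => hhhhbGGGG => hhhhbbGGG => hhhhbbbGG => hhhhbbbbG => hhhhbbbbb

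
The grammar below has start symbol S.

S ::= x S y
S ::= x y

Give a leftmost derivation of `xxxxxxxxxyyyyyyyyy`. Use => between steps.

S => xSy   [S ::= x S y]
xSy => xxSyy   [S ::= x S y]
xxSyy => xxxSyyy   [S ::= x S y]
xxxSyyy => xxxxSyyyy   [S ::= x S y]
xxxxSyyyy => xxxxxSyyyyy   [S ::= x S y]
xxxxxSyyyyy => xxxxxxSyyyyyy   [S ::= x S y]
xxxxxxSyyyyyy => xxxxxxxSyyyyyyy   [S ::= x S y]
xxxxxxxSyyyyyyy => xxxxxxxxSyyyyyyyy   [S ::= x S y]
xxxxxxxxSyyyyyyyy => xxxxxxxxxyyyyyyyyy   [S ::= x y]

S=>xSy=>xxSyy=>xxxSyyy=>xxxxSyyyy=>xxxxxSyyyyy=>xxxxxxSyyyyyy=>xxxxxxxSyyyyyyy=>xxxxxxxxSyyyyyyyy=>xxxxxxxxxyyyyyyyyy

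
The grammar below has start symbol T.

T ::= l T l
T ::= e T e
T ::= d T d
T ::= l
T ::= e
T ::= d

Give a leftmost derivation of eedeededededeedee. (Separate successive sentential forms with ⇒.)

T ⇒ eTe ⇒ eeTee ⇒ eedTdee ⇒ eedeTedee ⇒ eedeeTeedee ⇒ eedeedTdeedee ⇒ eedeedeTedeedee ⇒ eedeededTdedeedee ⇒ eedeededededeedee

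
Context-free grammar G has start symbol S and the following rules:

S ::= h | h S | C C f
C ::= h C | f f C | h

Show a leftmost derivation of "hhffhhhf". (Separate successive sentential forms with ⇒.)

S ⇒ CCf ⇒ hCCf ⇒ hhCCf ⇒ hhffCCf ⇒ hhffhCf ⇒ hhffhhCf ⇒ hhffhhhf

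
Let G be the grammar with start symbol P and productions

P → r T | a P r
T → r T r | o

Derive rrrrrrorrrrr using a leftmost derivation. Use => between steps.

P => rT   [P → r T]
rT => rrTr   [T → r T r]
rrTr => rrrTrr   [T → r T r]
rrrTrr => rrrrTrrr   [T → r T r]
rrrrTrrr => rrrrrTrrrr   [T → r T r]
rrrrrTrrrr => rrrrrrTrrrrr   [T → r T r]
rrrrrrTrrrrr => rrrrrrorrrrr   [T → o]

P => rT => rrTr => rrrTrr => rrrrTrrr => rrrrrTrrrr => rrrrrrTrrrrr => rrrrrrorrrrr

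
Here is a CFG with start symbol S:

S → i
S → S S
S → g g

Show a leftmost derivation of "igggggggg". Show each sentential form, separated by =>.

S => SS => iS => iSS => iSSS => iSSSS => iggSSS => iggggSS => iggggggS => igggggggg

S => SS   [S → S S]
SS => iS   [S → i]
iS => iSS   [S → S S]
iSS => iSSS   [S → S S]
iSSS => iSSSS   [S → S S]
iSSSS => iggSSS   [S → g g]
iggSSS => iggggSS   [S → g g]
iggggSS => iggggggS   [S → g g]
iggggggS => igggggggg   [S → g g]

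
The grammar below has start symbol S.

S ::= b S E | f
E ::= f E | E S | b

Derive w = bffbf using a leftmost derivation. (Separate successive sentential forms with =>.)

S => bSE => bfE => bfES => bffES => bffbS => bffbf

S => bSE   [S ::= b S E]
bSE => bfE   [S ::= f]
bfE => bfES   [E ::= E S]
bfES => bffES   [E ::= f E]
bffES => bffbS   [E ::= b]
bffbS => bffbf   [S ::= f]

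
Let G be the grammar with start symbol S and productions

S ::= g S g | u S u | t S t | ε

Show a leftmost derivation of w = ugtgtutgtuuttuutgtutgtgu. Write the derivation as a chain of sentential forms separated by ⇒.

S ⇒ uSu   [S ::= u S u]
uSu ⇒ ugSgu   [S ::= g S g]
ugSgu ⇒ ugtStgu   [S ::= t S t]
ugtStgu ⇒ ugtgSgtgu   [S ::= g S g]
ugtgSgtgu ⇒ ugtgtStgtgu   [S ::= t S t]
ugtgtStgtgu ⇒ ugtgtuSutgtgu   [S ::= u S u]
ugtgtuSutgtgu ⇒ ugtgtutStutgtgu   [S ::= t S t]
ugtgtutStutgtgu ⇒ ugtgtutgSgtutgtgu   [S ::= g S g]
ugtgtutgSgtutgtgu ⇒ ugtgtutgtStgtutgtgu   [S ::= t S t]
ugtgtutgtStgtutgtgu ⇒ ugtgtutgtuSutgtutgtgu   [S ::= u S u]
ugtgtutgtuSutgtutgtgu ⇒ ugtgtutgtuuSuutgtutgtgu   [S ::= u S u]
ugtgtutgtuuSuutgtutgtgu ⇒ ugtgtutgtuutStuutgtutgtgu   [S ::= t S t]
ugtgtutgtuutStuutgtutgtgu ⇒ ugtgtutgtuuttuutgtutgtgu   [S ::= ε]

S ⇒ uSu ⇒ ugSgu ⇒ ugtStgu ⇒ ugtgSgtgu ⇒ ugtgtStgtgu ⇒ ugtgtuSutgtgu ⇒ ugtgtutStutgtgu ⇒ ugtgtutgSgtutgtgu ⇒ ugtgtutgtStgtutgtgu ⇒ ugtgtutgtuSutgtutgtgu ⇒ ugtgtutgtuuSuutgtutgtgu ⇒ ugtgtutgtuutStuutgtutgtgu ⇒ ugtgtutgtuuttuutgtutgtgu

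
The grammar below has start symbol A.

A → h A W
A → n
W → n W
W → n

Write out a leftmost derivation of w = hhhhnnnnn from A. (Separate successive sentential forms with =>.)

A => hAW   [A → h A W]
hAW => hhAWW   [A → h A W]
hhAWW => hhhAWWW   [A → h A W]
hhhAWWW => hhhhAWWWW   [A → h A W]
hhhhAWWWW => hhhhnWWWW   [A → n]
hhhhnWWWW => hhhhnnWWW   [W → n]
hhhhnnWWW => hhhhnnnWW   [W → n]
hhhhnnnWW => hhhhnnnnW   [W → n]
hhhhnnnnW => hhhhnnnnn   [W → n]

A => hAW => hhAWW => hhhAWWW => hhhhAWWWW => hhhhnWWWW => hhhhnnWWW => hhhhnnnWW => hhhhnnnnW => hhhhnnnnn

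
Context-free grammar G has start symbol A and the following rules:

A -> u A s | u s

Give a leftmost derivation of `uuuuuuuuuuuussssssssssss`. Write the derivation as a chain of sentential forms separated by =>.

A => uAs => uuAss => uuuAsss => uuuuAssss => uuuuuAsssss => uuuuuuAssssss => uuuuuuuAsssssss => uuuuuuuuAssssssss => uuuuuuuuuAsssssssss => uuuuuuuuuuAssssssssss => uuuuuuuuuuuAsssssssssss => uuuuuuuuuuuussssssssssss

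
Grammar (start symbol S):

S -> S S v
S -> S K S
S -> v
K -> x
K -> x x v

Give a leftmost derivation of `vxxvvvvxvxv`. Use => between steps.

S => SKS   [S -> S K S]
SKS => SKSKS   [S -> S K S]
SKSKS => SSvKSKS   [S -> S S v]
SSvKSKS => SKSSvKSKS   [S -> S K S]
SKSSvKSKS => vKSSvKSKS   [S -> v]
vKSSvKSKS => vxxvSSvKSKS   [K -> x x v]
vxxvSSvKSKS => vxxvvSvKSKS   [S -> v]
vxxvvSvKSKS => vxxvvvvKSKS   [S -> v]
vxxvvvvKSKS => vxxvvvvxSKS   [K -> x]
vxxvvvvxSKS => vxxvvvvxvKS   [S -> v]
vxxvvvvxvKS => vxxvvvvxvxS   [K -> x]
vxxvvvvxvxS => vxxvvvvxvxv   [S -> v]

S=>SKS=>SKSKS=>SSvKSKS=>SKSSvKSKS=>vKSSvKSKS=>vxxvSSvKSKS=>vxxvvSvKSKS=>vxxvvvvKSKS=>vxxvvvvxSKS=>vxxvvvvxvKS=>vxxvvvvxvxS=>vxxvvvvxvxv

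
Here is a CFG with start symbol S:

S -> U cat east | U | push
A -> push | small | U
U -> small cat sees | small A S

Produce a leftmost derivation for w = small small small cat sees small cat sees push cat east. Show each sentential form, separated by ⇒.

S ⇒ U cat east ⇒ small A S cat east ⇒ small U S cat east ⇒ small small A S S cat east ⇒ small small U S S cat east ⇒ small small small cat sees S S cat east ⇒ small small small cat sees U S cat east ⇒ small small small cat sees small cat sees S cat east ⇒ small small small cat sees small cat sees push cat east

S ⇒ U cat east   [S -> U cat east]
U cat east ⇒ small A S cat east   [U -> small A S]
small A S cat east ⇒ small U S cat east   [A -> U]
small U S cat east ⇒ small small A S S cat east   [U -> small A S]
small small A S S cat east ⇒ small small U S S cat east   [A -> U]
small small U S S cat east ⇒ small small small cat sees S S cat east   [U -> small cat sees]
small small small cat sees S S cat east ⇒ small small small cat sees U S cat east   [S -> U]
small small small cat sees U S cat east ⇒ small small small cat sees small cat sees S cat east   [U -> small cat sees]
small small small cat sees small cat sees S cat east ⇒ small small small cat sees small cat sees push cat east   [S -> push]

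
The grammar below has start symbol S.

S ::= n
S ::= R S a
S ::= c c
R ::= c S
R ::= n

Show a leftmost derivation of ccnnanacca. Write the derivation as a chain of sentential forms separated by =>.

S=>RSa=>cSSa=>cRSaSa=>ccSSaSa=>ccRSaSaSa=>ccnSaSaSa=>ccnnaSaSa=>ccnnanaSa=>ccnnanacca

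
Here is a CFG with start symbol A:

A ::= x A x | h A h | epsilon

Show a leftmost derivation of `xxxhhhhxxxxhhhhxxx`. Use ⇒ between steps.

A ⇒ xAx ⇒ xxAxx ⇒ xxxAxxx ⇒ xxxhAhxxx ⇒ xxxhhAhhxxx ⇒ xxxhhhAhhhxxx ⇒ xxxhhhhAhhhhxxx ⇒ xxxhhhhxAxhhhhxxx ⇒ xxxhhhhxxAxxhhhhxxx ⇒ xxxhhhhxxxxhhhhxxx

A ⇒ xAx   [A ::= x A x]
xAx ⇒ xxAxx   [A ::= x A x]
xxAxx ⇒ xxxAxxx   [A ::= x A x]
xxxAxxx ⇒ xxxhAhxxx   [A ::= h A h]
xxxhAhxxx ⇒ xxxhhAhhxxx   [A ::= h A h]
xxxhhAhhxxx ⇒ xxxhhhAhhhxxx   [A ::= h A h]
xxxhhhAhhhxxx ⇒ xxxhhhhAhhhhxxx   [A ::= h A h]
xxxhhhhAhhhhxxx ⇒ xxxhhhhxAxhhhhxxx   [A ::= x A x]
xxxhhhhxAxhhhhxxx ⇒ xxxhhhhxxAxxhhhhxxx   [A ::= x A x]
xxxhhhhxxAxxhhhhxxx ⇒ xxxhhhhxxxxhhhhxxx   [A ::= epsilon]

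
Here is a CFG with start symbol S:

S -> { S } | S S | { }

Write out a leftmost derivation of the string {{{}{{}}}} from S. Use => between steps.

S => {S} => {{S}} => {{SS}} => {{{}S}} => {{{}{S}}} => {{{}{{}}}}

S => {S}   [S -> { S }]
{S} => {{S}}   [S -> { S }]
{{S}} => {{SS}}   [S -> S S]
{{SS}} => {{{}S}}   [S -> { }]
{{{}S}} => {{{}{S}}}   [S -> { S }]
{{{}{S}}} => {{{}{{}}}}   [S -> { }]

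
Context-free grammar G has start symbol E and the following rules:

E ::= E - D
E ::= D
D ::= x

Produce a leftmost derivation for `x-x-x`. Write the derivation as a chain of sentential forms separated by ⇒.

E ⇒ E-D   [E ::= E - D]
E-D ⇒ E-D-D   [E ::= E - D]
E-D-D ⇒ D-D-D   [E ::= D]
D-D-D ⇒ x-D-D   [D ::= x]
x-D-D ⇒ x-x-D   [D ::= x]
x-x-D ⇒ x-x-x   [D ::= x]

E ⇒ E-D ⇒ E-D-D ⇒ D-D-D ⇒ x-D-D ⇒ x-x-D ⇒ x-x-x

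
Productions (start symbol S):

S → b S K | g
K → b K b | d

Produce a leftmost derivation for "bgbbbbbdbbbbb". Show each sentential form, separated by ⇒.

S ⇒ bSK   [S → b S K]
bSK ⇒ bgK   [S → g]
bgK ⇒ bgbKb   [K → b K b]
bgbKb ⇒ bgbbKbb   [K → b K b]
bgbbKbb ⇒ bgbbbKbbb   [K → b K b]
bgbbbKbbb ⇒ bgbbbbKbbbb   [K → b K b]
bgbbbbKbbbb ⇒ bgbbbbbKbbbbb   [K → b K b]
bgbbbbbKbbbbb ⇒ bgbbbbbdbbbbb   [K → d]

S ⇒ bSK ⇒ bgK ⇒ bgbKb ⇒ bgbbKbb ⇒ bgbbbKbbb ⇒ bgbbbbKbbbb ⇒ bgbbbbbKbbbbb ⇒ bgbbbbbdbbbbb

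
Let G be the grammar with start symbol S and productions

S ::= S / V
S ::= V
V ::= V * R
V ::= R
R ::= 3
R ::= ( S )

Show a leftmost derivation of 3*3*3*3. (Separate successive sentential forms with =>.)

S => V   [S ::= V]
V => V*R   [V ::= V * R]
V*R => V*R*R   [V ::= V * R]
V*R*R => V*R*R*R   [V ::= V * R]
V*R*R*R => R*R*R*R   [V ::= R]
R*R*R*R => 3*R*R*R   [R ::= 3]
3*R*R*R => 3*3*R*R   [R ::= 3]
3*3*R*R => 3*3*3*R   [R ::= 3]
3*3*3*R => 3*3*3*3   [R ::= 3]

S=>V=>V*R=>V*R*R=>V*R*R*R=>R*R*R*R=>3*R*R*R=>3*3*R*R=>3*3*3*R=>3*3*3*3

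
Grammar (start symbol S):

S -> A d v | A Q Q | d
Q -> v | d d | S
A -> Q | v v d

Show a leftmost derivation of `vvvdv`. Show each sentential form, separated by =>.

S => Adv => Qdv => Sdv => AQQdv => QQQdv => vQQdv => vvQdv => vvvdv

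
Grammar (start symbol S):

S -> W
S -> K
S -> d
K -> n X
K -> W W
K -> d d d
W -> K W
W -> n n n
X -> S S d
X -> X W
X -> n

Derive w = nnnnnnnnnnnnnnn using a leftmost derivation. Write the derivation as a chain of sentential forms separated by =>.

S => W => KW => WWW => KWWW => WWWWW => nnnWWWW => nnnnnnWWW => nnnnnnnnnWW => nnnnnnnnnnnnW => nnnnnnnnnnnnnnn

S => W   [S -> W]
W => KW   [W -> K W]
KW => WWW   [K -> W W]
WWW => KWWW   [W -> K W]
KWWW => WWWWW   [K -> W W]
WWWWW => nnnWWWW   [W -> n n n]
nnnWWWW => nnnnnnWWW   [W -> n n n]
nnnnnnWWW => nnnnnnnnnWW   [W -> n n n]
nnnnnnnnnWW => nnnnnnnnnnnnW   [W -> n n n]
nnnnnnnnnnnnW => nnnnnnnnnnnnnnn   [W -> n n n]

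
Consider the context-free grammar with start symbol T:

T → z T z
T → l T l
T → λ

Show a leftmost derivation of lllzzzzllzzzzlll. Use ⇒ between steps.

T ⇒ lTl   [T → l T l]
lTl ⇒ llTll   [T → l T l]
llTll ⇒ lllTlll   [T → l T l]
lllTlll ⇒ lllzTzlll   [T → z T z]
lllzTzlll ⇒ lllzzTzzlll   [T → z T z]
lllzzTzzlll ⇒ lllzzzTzzzlll   [T → z T z]
lllzzzTzzzlll ⇒ lllzzzzTzzzzlll   [T → z T z]
lllzzzzTzzzzlll ⇒ lllzzzzlTlzzzzlll   [T → l T l]
lllzzzzlTlzzzzlll ⇒ lllzzzzllzzzzlll   [T → λ]

T⇒lTl⇒llTll⇒lllTlll⇒lllzTzlll⇒lllzzTzzlll⇒lllzzzTzzzlll⇒lllzzzzTzzzzlll⇒lllzzzzlTlzzzzlll⇒lllzzzzllzzzzlll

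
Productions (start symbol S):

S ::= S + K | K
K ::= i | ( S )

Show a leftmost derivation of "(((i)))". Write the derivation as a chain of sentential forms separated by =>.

S => K   [S ::= K]
K => (S)   [K ::= ( S )]
(S) => (K)   [S ::= K]
(K) => ((S))   [K ::= ( S )]
((S)) => ((K))   [S ::= K]
((K)) => (((S)))   [K ::= ( S )]
(((S))) => (((K)))   [S ::= K]
(((K))) => (((i)))   [K ::= i]

S=>K=>(S)=>(K)=>((S))=>((K))=>(((S)))=>(((K)))=>(((i)))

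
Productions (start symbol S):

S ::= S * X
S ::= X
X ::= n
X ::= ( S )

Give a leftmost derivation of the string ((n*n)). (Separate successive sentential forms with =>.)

S => X => (S) => (X) => ((S)) => ((S*X)) => ((X*X)) => ((n*X)) => ((n*n))

S => X   [S ::= X]
X => (S)   [X ::= ( S )]
(S) => (X)   [S ::= X]
(X) => ((S))   [X ::= ( S )]
((S)) => ((S*X))   [S ::= S * X]
((S*X)) => ((X*X))   [S ::= X]
((X*X)) => ((n*X))   [X ::= n]
((n*X)) => ((n*n))   [X ::= n]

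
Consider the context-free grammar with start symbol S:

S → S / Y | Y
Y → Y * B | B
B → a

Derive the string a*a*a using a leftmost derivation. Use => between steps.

S => Y   [S → Y]
Y => Y*B   [Y → Y * B]
Y*B => Y*B*B   [Y → Y * B]
Y*B*B => B*B*B   [Y → B]
B*B*B => a*B*B   [B → a]
a*B*B => a*a*B   [B → a]
a*a*B => a*a*a   [B → a]

S => Y => Y*B => Y*B*B => B*B*B => a*B*B => a*a*B => a*a*a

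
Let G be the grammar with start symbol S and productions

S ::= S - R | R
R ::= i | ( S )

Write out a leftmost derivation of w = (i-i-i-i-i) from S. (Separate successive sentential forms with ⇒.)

S⇒R⇒(S)⇒(S-R)⇒(S-R-R)⇒(S-R-R-R)⇒(S-R-R-R-R)⇒(R-R-R-R-R)⇒(i-R-R-R-R)⇒(i-i-R-R-R)⇒(i-i-i-R-R)⇒(i-i-i-i-R)⇒(i-i-i-i-i)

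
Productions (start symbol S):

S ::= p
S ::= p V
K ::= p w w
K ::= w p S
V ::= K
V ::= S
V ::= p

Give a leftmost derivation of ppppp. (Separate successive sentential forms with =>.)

S => pV   [S ::= p V]
pV => pS   [V ::= S]
pS => ppV   [S ::= p V]
ppV => ppS   [V ::= S]
ppS => pppV   [S ::= p V]
pppV => pppS   [V ::= S]
pppS => ppppV   [S ::= p V]
ppppV => ppppS   [V ::= S]
ppppS => ppppp   [S ::= p]

S => pV => pS => ppV => ppS => pppV => pppS => ppppV => ppppS => ppppp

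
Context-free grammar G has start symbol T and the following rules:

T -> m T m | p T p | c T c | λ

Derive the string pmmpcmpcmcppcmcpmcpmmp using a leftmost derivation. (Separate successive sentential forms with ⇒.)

T ⇒ pTp ⇒ pmTmp ⇒ pmmTmmp ⇒ pmmpTpmmp ⇒ pmmpcTcpmmp ⇒ pmmpcmTmcpmmp ⇒ pmmpcmpTpmcpmmp ⇒ pmmpcmpcTcpmcpmmp ⇒ pmmpcmpcmTmcpmcpmmp ⇒ pmmpcmpcmcTcmcpmcpmmp ⇒ pmmpcmpcmcpTpcmcpmcpmmp ⇒ pmmpcmpcmcppcmcpmcpmmp

T ⇒ pTp   [T -> p T p]
pTp ⇒ pmTmp   [T -> m T m]
pmTmp ⇒ pmmTmmp   [T -> m T m]
pmmTmmp ⇒ pmmpTpmmp   [T -> p T p]
pmmpTpmmp ⇒ pmmpcTcpmmp   [T -> c T c]
pmmpcTcpmmp ⇒ pmmpcmTmcpmmp   [T -> m T m]
pmmpcmTmcpmmp ⇒ pmmpcmpTpmcpmmp   [T -> p T p]
pmmpcmpTpmcpmmp ⇒ pmmpcmpcTcpmcpmmp   [T -> c T c]
pmmpcmpcTcpmcpmmp ⇒ pmmpcmpcmTmcpmcpmmp   [T -> m T m]
pmmpcmpcmTmcpmcpmmp ⇒ pmmpcmpcmcTcmcpmcpmmp   [T -> c T c]
pmmpcmpcmcTcmcpmcpmmp ⇒ pmmpcmpcmcpTpcmcpmcpmmp   [T -> p T p]
pmmpcmpcmcpTpcmcpmcpmmp ⇒ pmmpcmpcmcppcmcpmcpmmp   [T -> λ]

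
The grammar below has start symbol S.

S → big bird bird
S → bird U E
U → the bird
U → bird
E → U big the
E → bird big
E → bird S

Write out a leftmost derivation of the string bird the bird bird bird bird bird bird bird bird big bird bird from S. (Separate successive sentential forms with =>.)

S => bird U E => bird the bird E => bird the bird bird S => bird the bird bird bird U E => bird the bird bird bird bird E => bird the bird bird bird bird bird S => bird the bird bird bird bird bird bird U E => bird the bird bird bird bird bird bird bird E => bird the bird bird bird bird bird bird bird bird S => bird the bird bird bird bird bird bird bird bird big bird bird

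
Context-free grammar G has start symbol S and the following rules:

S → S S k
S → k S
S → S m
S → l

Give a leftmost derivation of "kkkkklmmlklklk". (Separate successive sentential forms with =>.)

S => kS => kSSk => kSSkSk => kSSkSkSk => kkSSkSkSk => kkSmSkSkSk => kkkSmSkSkSk => kkkkSmSkSkSk => kkkkSmmSkSkSk => kkkkkSmmSkSkSk => kkkkklmmSkSkSk => kkkkklmmlkSkSk => kkkkklmmlklkSk => kkkkklmmlklklk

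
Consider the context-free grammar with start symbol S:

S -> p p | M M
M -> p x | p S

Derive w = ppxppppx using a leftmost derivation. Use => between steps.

S => MM   [S -> M M]
MM => pSM   [M -> p S]
pSM => pMMM   [S -> M M]
pMMM => ppxMM   [M -> p x]
ppxMM => ppxpSM   [M -> p S]
ppxpSM => ppxpppM   [S -> p p]
ppxpppM => ppxppppx   [M -> p x]

S=>MM=>pSM=>pMMM=>ppxMM=>ppxpSM=>ppxpppM=>ppxppppx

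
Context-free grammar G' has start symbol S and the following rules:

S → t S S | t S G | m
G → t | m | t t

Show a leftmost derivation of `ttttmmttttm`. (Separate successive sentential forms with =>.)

S => tSS => ttSGS => tttSGGS => ttttSSGGS => ttttmSGGS => ttttmmGGS => ttttmmttGS => ttttmmttttS => ttttmmttttm

S => tSS   [S → t S S]
tSS => ttSGS   [S → t S G]
ttSGS => tttSGGS   [S → t S G]
tttSGGS => ttttSSGGS   [S → t S S]
ttttSSGGS => ttttmSGGS   [S → m]
ttttmSGGS => ttttmmGGS   [S → m]
ttttmmGGS => ttttmmttGS   [G → t t]
ttttmmttGS => ttttmmttttS   [G → t t]
ttttmmttttS => ttttmmttttm   [S → m]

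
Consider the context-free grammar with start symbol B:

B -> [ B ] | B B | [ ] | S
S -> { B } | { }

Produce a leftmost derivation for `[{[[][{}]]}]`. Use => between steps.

B => [B]   [B -> [ B ]]
[B] => [S]   [B -> S]
[S] => [{B}]   [S -> { B }]
[{B}] => [{[B]}]   [B -> [ B ]]
[{[B]}] => [{[BB]}]   [B -> B B]
[{[BB]}] => [{[[]B]}]   [B -> [ ]]
[{[[]B]}] => [{[[][B]]}]   [B -> [ B ]]
[{[[][B]]}] => [{[[][S]]}]   [B -> S]
[{[[][S]]}] => [{[[][{}]]}]   [S -> { }]

B => [B] => [S] => [{B}] => [{[B]}] => [{[BB]}] => [{[[]B]}] => [{[[][B]]}] => [{[[][S]]}] => [{[[][{}]]}]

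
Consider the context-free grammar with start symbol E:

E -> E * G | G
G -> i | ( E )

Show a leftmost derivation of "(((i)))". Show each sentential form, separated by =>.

E => G => (E) => (G) => ((E)) => ((G)) => (((E))) => (((G))) => (((i)))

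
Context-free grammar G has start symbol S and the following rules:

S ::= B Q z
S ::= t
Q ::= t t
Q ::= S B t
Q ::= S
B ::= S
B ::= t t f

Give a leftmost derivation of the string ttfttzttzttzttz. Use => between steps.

S => BQz   [S ::= B Q z]
BQz => SQz   [B ::= S]
SQz => BQzQz   [S ::= B Q z]
BQzQz => SQzQz   [B ::= S]
SQzQz => BQzQzQz   [S ::= B Q z]
BQzQzQz => SQzQzQz   [B ::= S]
SQzQzQz => BQzQzQzQz   [S ::= B Q z]
BQzQzQzQz => ttfQzQzQzQz   [B ::= t t f]
ttfQzQzQzQz => ttfttzQzQzQz   [Q ::= t t]
ttfttzQzQzQz => ttfttzttzQzQz   [Q ::= t t]
ttfttzttzQzQz => ttfttzttzttzQz   [Q ::= t t]
ttfttzttzttzQz => ttfttzttzttzttz   [Q ::= t t]

S => BQz => SQz => BQzQz => SQzQz => BQzQzQz => SQzQzQz => BQzQzQzQz => ttfQzQzQzQz => ttfttzQzQzQz => ttfttzttzQzQz => ttfttzttzttzQz => ttfttzttzttzttz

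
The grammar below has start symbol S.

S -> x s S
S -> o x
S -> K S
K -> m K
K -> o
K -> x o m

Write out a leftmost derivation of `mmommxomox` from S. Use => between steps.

S => KS => mKS => mmKS => mmoS => mmoKS => mmomKS => mmommKS => mmommxomS => mmommxomox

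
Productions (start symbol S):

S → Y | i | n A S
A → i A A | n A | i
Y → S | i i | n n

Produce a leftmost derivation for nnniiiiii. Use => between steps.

S => nAS => nnAS => nnnAS => nnniAAS => nnniiAS => nnniiiAAS => nnniiiiAS => nnniiiiiS => nnniiiiii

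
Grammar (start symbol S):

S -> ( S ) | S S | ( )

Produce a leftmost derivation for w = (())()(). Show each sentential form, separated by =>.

S => SS   [S -> S S]
SS => SSS   [S -> S S]
SSS => (S)SS   [S -> ( S )]
(S)SS => (())SS   [S -> ( )]
(())SS => (())()S   [S -> ( )]
(())()S => (())()()   [S -> ( )]

S=>SS=>SSS=>(S)SS=>(())SS=>(())()S=>(())()()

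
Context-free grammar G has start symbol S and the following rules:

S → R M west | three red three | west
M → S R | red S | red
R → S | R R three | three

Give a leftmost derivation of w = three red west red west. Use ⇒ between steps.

S ⇒ R M west   [S → R M west]
R M west ⇒ S M west   [R → S]
S M west ⇒ R M west M west   [S → R M west]
R M west M west ⇒ three M west M west   [R → three]
three M west M west ⇒ three red west M west   [M → red]
three red west M west ⇒ three red west red west   [M → red]

S ⇒ R M west ⇒ S M west ⇒ R M west M west ⇒ three M west M west ⇒ three red west M west ⇒ three red west red west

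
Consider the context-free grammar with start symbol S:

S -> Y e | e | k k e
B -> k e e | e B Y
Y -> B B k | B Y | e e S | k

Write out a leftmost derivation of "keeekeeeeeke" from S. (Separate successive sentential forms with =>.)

S => Ye => BBke => keeBke => keeeBYke => keeekeeYke => keeekeeeeSke => keeekeeeeeke

S => Ye   [S -> Y e]
Ye => BBke   [Y -> B B k]
BBke => keeBke   [B -> k e e]
keeBke => keeeBYke   [B -> e B Y]
keeeBYke => keeekeeYke   [B -> k e e]
keeekeeYke => keeekeeeeSke   [Y -> e e S]
keeekeeeeSke => keeekeeeeeke   [S -> e]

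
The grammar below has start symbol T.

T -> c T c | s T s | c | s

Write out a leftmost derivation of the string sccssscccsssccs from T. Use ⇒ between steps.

T ⇒ sTs   [T -> s T s]
sTs ⇒ scTcs   [T -> c T c]
scTcs ⇒ sccTccs   [T -> c T c]
sccTccs ⇒ sccsTsccs   [T -> s T s]
sccsTsccs ⇒ sccssTssccs   [T -> s T s]
sccssTssccs ⇒ sccsssTsssccs   [T -> s T s]
sccsssTsssccs ⇒ sccssscTcsssccs   [T -> c T c]
sccssscTcsssccs ⇒ sccssscccsssccs   [T -> c]

T ⇒ sTs ⇒ scTcs ⇒ sccTccs ⇒ sccsTsccs ⇒ sccssTssccs ⇒ sccsssTsssccs ⇒ sccssscTcsssccs ⇒ sccssscccsssccs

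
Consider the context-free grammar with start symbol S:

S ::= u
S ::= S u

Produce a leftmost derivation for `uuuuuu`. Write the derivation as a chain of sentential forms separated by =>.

S => Su   [S ::= S u]
Su => Suu   [S ::= S u]
Suu => Suuu   [S ::= S u]
Suuu => Suuuu   [S ::= S u]
Suuuu => Suuuuu   [S ::= S u]
Suuuuu => uuuuuu   [S ::= u]

S=>Su=>Suu=>Suuu=>Suuuu=>Suuuuu=>uuuuuu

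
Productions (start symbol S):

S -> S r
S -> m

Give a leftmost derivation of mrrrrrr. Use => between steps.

S => Sr => Srr => Srrr => Srrrr => Srrrrr => Srrrrrr => mrrrrrr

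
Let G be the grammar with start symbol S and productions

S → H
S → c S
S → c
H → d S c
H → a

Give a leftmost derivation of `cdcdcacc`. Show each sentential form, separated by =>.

S=>cS=>cH=>cdSc=>cdcSc=>cdcHc=>cdcdScc=>cdcdcScc=>cdcdcHcc=>cdcdcacc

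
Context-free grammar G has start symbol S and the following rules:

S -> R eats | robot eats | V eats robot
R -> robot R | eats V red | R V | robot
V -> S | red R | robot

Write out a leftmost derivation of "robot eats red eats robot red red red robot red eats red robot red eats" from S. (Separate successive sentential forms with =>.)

S => R eats => R V eats => robot R V eats => robot R V V eats => robot eats V red V V eats => robot eats red R red V V eats => robot eats red eats V red red V V eats => robot eats red eats robot red red V V eats => robot eats red eats robot red red red R V eats => robot eats red eats robot red red red robot V eats => robot eats red eats robot red red red robot red R eats => robot eats red eats robot red red red robot red eats V red eats => robot eats red eats robot red red red robot red eats red R red eats => robot eats red eats robot red red red robot red eats red robot red eats

S => R eats   [S -> R eats]
R eats => R V eats   [R -> R V]
R V eats => robot R V eats   [R -> robot R]
robot R V eats => robot R V V eats   [R -> R V]
robot R V V eats => robot eats V red V V eats   [R -> eats V red]
robot eats V red V V eats => robot eats red R red V V eats   [V -> red R]
robot eats red R red V V eats => robot eats red eats V red red V V eats   [R -> eats V red]
robot eats red eats V red red V V eats => robot eats red eats robot red red V V eats   [V -> robot]
robot eats red eats robot red red V V eats => robot eats red eats robot red red red R V eats   [V -> red R]
robot eats red eats robot red red red R V eats => robot eats red eats robot red red red robot V eats   [R -> robot]
robot eats red eats robot red red red robot V eats => robot eats red eats robot red red red robot red R eats   [V -> red R]
robot eats red eats robot red red red robot red R eats => robot eats red eats robot red red red robot red eats V red eats   [R -> eats V red]
robot eats red eats robot red red red robot red eats V red eats => robot eats red eats robot red red red robot red eats red R red eats   [V -> red R]
robot eats red eats robot red red red robot red eats red R red eats => robot eats red eats robot red red red robot red eats red robot red eats   [R -> robot]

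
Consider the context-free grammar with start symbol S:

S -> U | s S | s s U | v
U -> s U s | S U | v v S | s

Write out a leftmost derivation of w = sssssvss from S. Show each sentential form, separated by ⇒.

S ⇒ ssU   [S -> s s U]
ssU ⇒ ssSU   [U -> S U]
ssSU ⇒ ssUU   [S -> U]
ssUU ⇒ ssSUU   [U -> S U]
ssSUU ⇒ sssSUU   [S -> s S]
sssSUU ⇒ ssssSUU   [S -> s S]
ssssSUU ⇒ sssssSUU   [S -> s S]
sssssSUU ⇒ sssssvUU   [S -> v]
sssssvUU ⇒ sssssvsU   [U -> s]
sssssvsU ⇒ sssssvss   [U -> s]

S ⇒ ssU ⇒ ssSU ⇒ ssUU ⇒ ssSUU ⇒ sssSUU ⇒ ssssSUU ⇒ sssssSUU ⇒ sssssvUU ⇒ sssssvsU ⇒ sssssvss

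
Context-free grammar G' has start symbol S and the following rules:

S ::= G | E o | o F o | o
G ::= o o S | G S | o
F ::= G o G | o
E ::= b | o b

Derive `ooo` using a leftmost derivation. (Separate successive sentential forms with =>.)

S => G   [S ::= G]
G => GS   [G ::= G S]
GS => GSS   [G ::= G S]
GSS => oSS   [G ::= o]
oSS => ooS   [S ::= o]
ooS => ooo   [S ::= o]

S => G => GS => GSS => oSS => ooS => ooo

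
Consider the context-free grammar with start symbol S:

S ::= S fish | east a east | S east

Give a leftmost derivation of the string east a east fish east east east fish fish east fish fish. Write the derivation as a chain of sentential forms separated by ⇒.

S ⇒ S fish ⇒ S fish fish ⇒ S east fish fish ⇒ S fish east fish fish ⇒ S fish fish east fish fish ⇒ S east fish fish east fish fish ⇒ S east east fish fish east fish fish ⇒ S east east east fish fish east fish fish ⇒ S fish east east east fish fish east fish fish ⇒ east a east fish east east east fish fish east fish fish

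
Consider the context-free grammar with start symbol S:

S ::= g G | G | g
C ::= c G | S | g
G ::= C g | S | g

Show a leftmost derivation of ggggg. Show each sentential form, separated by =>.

S => gG => gS => ggG => ggCg => ggSg => gggGg => gggSg => ggggg

S => gG   [S ::= g G]
gG => gS   [G ::= S]
gS => ggG   [S ::= g G]
ggG => ggCg   [G ::= C g]
ggCg => ggSg   [C ::= S]
ggSg => gggGg   [S ::= g G]
gggGg => gggSg   [G ::= S]
gggSg => ggggg   [S ::= g]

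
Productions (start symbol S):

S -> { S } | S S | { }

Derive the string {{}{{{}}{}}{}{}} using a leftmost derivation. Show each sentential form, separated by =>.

S => {S} => {SS} => {{}S} => {{}SS} => {{}SSS} => {{}{S}SS} => {{}{SS}SS} => {{}{{S}S}SS} => {{}{{{}}S}SS} => {{}{{{}}{}}SS} => {{}{{{}}{}}{}S} => {{}{{{}}{}}{}{}}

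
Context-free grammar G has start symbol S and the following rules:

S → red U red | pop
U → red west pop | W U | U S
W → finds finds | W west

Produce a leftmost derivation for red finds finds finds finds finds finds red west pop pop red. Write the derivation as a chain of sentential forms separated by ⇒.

S ⇒ red U red ⇒ red W U red ⇒ red finds finds U red ⇒ red finds finds W U red ⇒ red finds finds finds finds U red ⇒ red finds finds finds finds U S red ⇒ red finds finds finds finds W U S red ⇒ red finds finds finds finds finds finds U S red ⇒ red finds finds finds finds finds finds red west pop S red ⇒ red finds finds finds finds finds finds red west pop pop red

S ⇒ red U red   [S → red U red]
red U red ⇒ red W U red   [U → W U]
red W U red ⇒ red finds finds U red   [W → finds finds]
red finds finds U red ⇒ red finds finds W U red   [U → W U]
red finds finds W U red ⇒ red finds finds finds finds U red   [W → finds finds]
red finds finds finds finds U red ⇒ red finds finds finds finds U S red   [U → U S]
red finds finds finds finds U S red ⇒ red finds finds finds finds W U S red   [U → W U]
red finds finds finds finds W U S red ⇒ red finds finds finds finds finds finds U S red   [W → finds finds]
red finds finds finds finds finds finds U S red ⇒ red finds finds finds finds finds finds red west pop S red   [U → red west pop]
red finds finds finds finds finds finds red west pop S red ⇒ red finds finds finds finds finds finds red west pop pop red   [S → pop]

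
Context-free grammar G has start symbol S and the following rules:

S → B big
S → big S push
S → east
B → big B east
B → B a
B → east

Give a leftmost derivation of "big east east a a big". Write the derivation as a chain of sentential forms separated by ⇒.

S ⇒ B big ⇒ B a big ⇒ B a a big ⇒ big B east a a big ⇒ big east east a a big

S ⇒ B big   [S → B big]
B big ⇒ B a big   [B → B a]
B a big ⇒ B a a big   [B → B a]
B a a big ⇒ big B east a a big   [B → big B east]
big B east a a big ⇒ big east east a a big   [B → east]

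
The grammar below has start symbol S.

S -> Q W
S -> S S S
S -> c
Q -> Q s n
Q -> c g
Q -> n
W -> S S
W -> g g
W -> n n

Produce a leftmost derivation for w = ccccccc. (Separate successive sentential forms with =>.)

S=>SSS=>SSSSS=>cSSSS=>cSSSSSS=>ccSSSSS=>cccSSSS=>ccccSSS=>cccccSS=>ccccccS=>ccccccc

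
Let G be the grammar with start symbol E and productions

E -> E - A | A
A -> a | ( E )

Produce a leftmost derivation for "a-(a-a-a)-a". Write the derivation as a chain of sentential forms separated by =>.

E=>E-A=>E-A-A=>A-A-A=>a-A-A=>a-(E)-A=>a-(E-A)-A=>a-(E-A-A)-A=>a-(A-A-A)-A=>a-(a-A-A)-A=>a-(a-a-A)-A=>a-(a-a-a)-A=>a-(a-a-a)-a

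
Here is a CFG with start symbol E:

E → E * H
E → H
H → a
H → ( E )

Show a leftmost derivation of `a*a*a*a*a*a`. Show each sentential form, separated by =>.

E => E*H => E*H*H => E*H*H*H => E*H*H*H*H => E*H*H*H*H*H => H*H*H*H*H*H => a*H*H*H*H*H => a*a*H*H*H*H => a*a*a*H*H*H => a*a*a*a*H*H => a*a*a*a*a*H => a*a*a*a*a*a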